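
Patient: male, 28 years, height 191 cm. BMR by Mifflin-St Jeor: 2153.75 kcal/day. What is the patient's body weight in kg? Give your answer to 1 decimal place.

2153.75 = 10·W + 6.25(191) − 5(28) + 5
10·W = 2153.75 − 1058.75 = 1095, so W = 109.5 kg.

109.5 kg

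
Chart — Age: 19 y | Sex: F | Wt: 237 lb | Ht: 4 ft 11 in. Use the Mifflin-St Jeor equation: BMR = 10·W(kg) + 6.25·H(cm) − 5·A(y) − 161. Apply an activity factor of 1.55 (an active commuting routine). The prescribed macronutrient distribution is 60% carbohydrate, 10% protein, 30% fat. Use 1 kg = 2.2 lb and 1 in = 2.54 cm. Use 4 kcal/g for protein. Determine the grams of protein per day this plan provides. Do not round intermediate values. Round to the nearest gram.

68 g/day

Convert to metric: weight = 237 ÷ 2.2 = 107.7273 kg; height = (4×12 + 11) × 2.54 = 59 × 2.54 = 149.86 cm.
Mifflin-St Jeor (female): BMR = 10(107.7273) + 6.25(149.86) − 5(19) − 161 = 1077.2727 + 936.625 − 95 − 161 = 1757.8977 kcal/day.
TEE = 1757.8977 × 1.55 = 2724.7415 kcal/day.
Protein energy = 10% × 2724.7415 = 272.4741 kcal.
Protein = 272.4741 ÷ 4 kcal/g = 68.1185 g.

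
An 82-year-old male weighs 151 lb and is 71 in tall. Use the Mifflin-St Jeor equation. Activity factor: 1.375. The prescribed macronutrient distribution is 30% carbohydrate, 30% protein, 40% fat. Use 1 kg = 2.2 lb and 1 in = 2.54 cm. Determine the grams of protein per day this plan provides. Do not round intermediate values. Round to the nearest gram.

145 g/day

Convert to metric: weight = 151 ÷ 2.2 = 68.6364 kg; height = 71 × 2.54 = 180.34 cm.
Mifflin-St Jeor (male): BMR = 10(68.6364) + 6.25(180.34) − 5(82) + 5 = 686.3636 + 1127.125 − 410 + 5 = 1408.4886 kcal/day.
TEE = 1408.4886 × 1.375 = 1936.6719 kcal/day.
Protein energy = 30% × 1936.6719 = 581.0016 kcal.
Protein = 581.0016 ÷ 4 kcal/g = 145.2504 g.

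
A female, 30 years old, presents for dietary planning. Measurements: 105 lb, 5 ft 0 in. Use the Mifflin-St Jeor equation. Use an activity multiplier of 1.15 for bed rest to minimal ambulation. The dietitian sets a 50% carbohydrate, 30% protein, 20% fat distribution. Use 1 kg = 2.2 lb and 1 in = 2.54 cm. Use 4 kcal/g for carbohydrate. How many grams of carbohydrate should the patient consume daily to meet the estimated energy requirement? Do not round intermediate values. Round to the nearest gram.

161 g/day

Convert to metric: weight = 105 ÷ 2.2 = 47.7273 kg; height = (5×12 + 0) × 2.54 = 60 × 2.54 = 152.4 cm.
Mifflin-St Jeor (female): BMR = 10(47.7273) + 6.25(152.4) − 5(30) − 161 = 477.2727 + 952.5 − 150 − 161 = 1118.7727 kcal/day.
TEE = 1118.7727 × 1.15 = 1286.5886 kcal/day.
Carbohydrate energy = 50% × 1286.5886 = 643.2943 kcal.
Carbohydrate = 643.2943 ÷ 4 kcal/g = 160.8236 g.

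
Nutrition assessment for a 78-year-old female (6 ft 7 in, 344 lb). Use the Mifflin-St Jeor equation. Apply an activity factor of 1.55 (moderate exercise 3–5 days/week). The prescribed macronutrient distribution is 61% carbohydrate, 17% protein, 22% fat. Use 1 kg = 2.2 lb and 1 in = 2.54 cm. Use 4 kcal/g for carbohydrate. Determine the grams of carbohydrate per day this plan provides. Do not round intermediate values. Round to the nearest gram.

Convert to metric: weight = 344 ÷ 2.2 = 156.3636 kg; height = (6×12 + 7) × 2.54 = 79 × 2.54 = 200.66 cm.
Mifflin-St Jeor (female): BMR = 10(156.3636) + 6.25(200.66) − 5(78) − 161 = 1563.6364 + 1254.125 − 390 − 161 = 2266.7614 kcal/day.
TEE = 2266.7614 × 1.55 = 3513.4801 kcal/day.
Carbohydrate energy = 61% × 3513.4801 = 2143.2229 kcal.
Carbohydrate = 2143.2229 ÷ 4 kcal/g = 535.8057 g.

536 g/day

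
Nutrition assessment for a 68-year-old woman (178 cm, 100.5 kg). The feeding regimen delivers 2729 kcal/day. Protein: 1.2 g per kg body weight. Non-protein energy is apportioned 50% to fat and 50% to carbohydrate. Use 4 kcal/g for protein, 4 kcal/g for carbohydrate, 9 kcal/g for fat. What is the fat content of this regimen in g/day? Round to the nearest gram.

125 g/day

Protein = 1.2 × 100.5 = 120.6 g → 120.6 × 4 = 482.4 kcal.
Non-protein calories = 2729 − 482.4 = 2246.6 kcal.
Fat: 50% × 2246.6 = 1123.3 kcal; carbohydrate: 1123.3 kcal.
Fat: 1123.3 kcal ÷ 9 kcal/g = 124.8111 g.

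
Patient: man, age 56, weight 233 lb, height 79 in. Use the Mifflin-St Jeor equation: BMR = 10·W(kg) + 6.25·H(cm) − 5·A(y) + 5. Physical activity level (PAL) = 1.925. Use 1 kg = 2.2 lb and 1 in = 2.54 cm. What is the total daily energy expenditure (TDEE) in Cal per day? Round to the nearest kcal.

3924 Cal per day

Convert to metric: weight = 233 ÷ 2.2 = 105.9091 kg; height = 79 × 2.54 = 200.66 cm.
Mifflin-St Jeor (male): BMR = 10(105.9091) + 6.25(200.66) − 5(56) + 5 = 1059.0909 + 1254.125 − 280 + 5 = 2038.2159 kcal/day.
TEE = BMR × activity factor = 2038.2159 × 1.925 = 3923.5656 kcal/day.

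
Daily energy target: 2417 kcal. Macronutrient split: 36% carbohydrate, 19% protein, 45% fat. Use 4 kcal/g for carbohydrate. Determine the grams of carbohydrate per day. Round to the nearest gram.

218 g/day

Carbohydrate energy = 36% × 2417 = 870.12 kcal.
At 4 kcal/g: 870.12 ÷ 4 = 217.53 g.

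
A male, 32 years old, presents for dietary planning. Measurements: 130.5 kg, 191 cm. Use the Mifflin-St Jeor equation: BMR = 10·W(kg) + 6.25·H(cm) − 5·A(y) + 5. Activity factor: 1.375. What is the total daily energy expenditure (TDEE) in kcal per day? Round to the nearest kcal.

3223 kcal per day

Mifflin-St Jeor (male): BMR = 10(130.5) + 6.25(191) − 5(32) + 5 = 1305 + 1193.75 − 160 + 5 = 2343.75 kcal/day.
TEE = BMR × activity factor = 2343.75 × 1.375 = 3222.6563 kcal/day.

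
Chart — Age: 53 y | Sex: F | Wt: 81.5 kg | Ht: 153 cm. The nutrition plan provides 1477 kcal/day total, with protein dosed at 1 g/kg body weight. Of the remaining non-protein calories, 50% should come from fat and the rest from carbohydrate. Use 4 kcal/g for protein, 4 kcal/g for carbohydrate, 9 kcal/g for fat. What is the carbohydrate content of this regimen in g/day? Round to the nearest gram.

144 g/day

Protein = 1 × 81.5 = 81.5 g → 81.5 × 4 = 326 kcal.
Non-protein calories = 1477 − 326 = 1151 kcal.
Fat: 50% × 1151 = 575.5 kcal; carbohydrate: 575.5 kcal.
Carbohydrate: 575.5 kcal ÷ 4 kcal/g = 143.875 g.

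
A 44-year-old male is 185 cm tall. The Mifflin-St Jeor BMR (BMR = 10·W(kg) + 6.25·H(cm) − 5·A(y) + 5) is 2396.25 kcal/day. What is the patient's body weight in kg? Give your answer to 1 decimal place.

145.5 kg

2396.25 = 10·W + 6.25(185) − 5(44) + 5
10·W = 2396.25 − 941.25 = 1455, so W = 145.5 kg.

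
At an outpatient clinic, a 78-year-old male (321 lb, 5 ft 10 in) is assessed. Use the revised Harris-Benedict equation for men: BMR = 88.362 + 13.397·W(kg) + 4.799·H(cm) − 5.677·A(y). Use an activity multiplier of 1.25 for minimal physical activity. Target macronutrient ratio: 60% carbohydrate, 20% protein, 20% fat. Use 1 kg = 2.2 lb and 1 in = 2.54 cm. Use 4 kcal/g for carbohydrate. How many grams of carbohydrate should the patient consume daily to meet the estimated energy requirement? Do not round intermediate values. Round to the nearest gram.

460 g/day

Convert to metric: weight = 321 ÷ 2.2 = 145.9091 kg; height = (5×12 + 10) × 2.54 = 70 × 2.54 = 177.8 cm.
Harris-Benedict: BMR = 88.362 + 13.397(145.9091) + 4.799(177.8) − 5.677(78) = 2453.5623 kcal/day.
TEE = 2453.5623 × 1.25 = 3066.9529 kcal/day.
Carbohydrate energy = 60% × 3066.9529 = 1840.1717 kcal.
Carbohydrate = 1840.1717 ÷ 4 kcal/g = 460.0429 g.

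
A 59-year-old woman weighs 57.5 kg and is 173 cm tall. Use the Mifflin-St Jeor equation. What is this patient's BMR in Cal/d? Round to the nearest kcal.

Mifflin-St Jeor (female): BMR = 10(57.5) + 6.25(173) − 5(59) − 161 = 575 + 1081.25 − 295 − 161 = 1200.25 kcal/day.

1200 Cal/d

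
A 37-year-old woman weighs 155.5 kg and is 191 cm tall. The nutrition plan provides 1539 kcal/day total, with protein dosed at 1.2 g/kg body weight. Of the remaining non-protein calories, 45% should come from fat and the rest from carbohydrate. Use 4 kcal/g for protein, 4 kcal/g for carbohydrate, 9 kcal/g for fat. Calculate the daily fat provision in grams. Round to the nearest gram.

40 g/day

Protein = 1.2 × 155.5 = 186.6 g → 186.6 × 4 = 746.4 kcal.
Non-protein calories = 1539 − 746.4 = 792.6 kcal.
Fat: 45% × 792.6 = 356.67 kcal; carbohydrate: 435.93 kcal.
Fat: 356.67 kcal ÷ 9 kcal/g = 39.63 g.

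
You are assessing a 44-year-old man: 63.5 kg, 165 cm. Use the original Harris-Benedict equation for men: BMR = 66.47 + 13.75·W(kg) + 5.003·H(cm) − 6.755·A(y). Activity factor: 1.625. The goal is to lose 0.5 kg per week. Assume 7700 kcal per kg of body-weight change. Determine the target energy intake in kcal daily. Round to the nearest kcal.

1835 kcal daily

Harris-Benedict: BMR = 66.47 + 13.75(63.5) + 5.003(165) − 6.755(44) = 1467.87 kcal/day.
TEE = 1467.87 × 1.625 = 2385.2888 kcal/day.
Required daily deficit = 0.5 × 7700 ÷ 7 = 550 kcal/day.
Target intake = 2385.2888 − 550 = 1835.2888 kcal/day.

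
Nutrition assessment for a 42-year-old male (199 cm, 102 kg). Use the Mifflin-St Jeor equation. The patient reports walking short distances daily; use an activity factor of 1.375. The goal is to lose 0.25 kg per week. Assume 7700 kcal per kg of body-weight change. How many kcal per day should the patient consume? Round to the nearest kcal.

Mifflin-St Jeor (male): BMR = 10(102) + 6.25(199) − 5(42) + 5 = 1020 + 1243.75 − 210 + 5 = 2058.75 kcal/day.
TEE = 2058.75 × 1.375 = 2830.7813 kcal/day.
Required daily deficit = 0.25 × 7700 ÷ 7 = 275 kcal/day.
Target intake = 2830.7813 − 275 = 2555.7813 kcal/day.

2556 kcal per day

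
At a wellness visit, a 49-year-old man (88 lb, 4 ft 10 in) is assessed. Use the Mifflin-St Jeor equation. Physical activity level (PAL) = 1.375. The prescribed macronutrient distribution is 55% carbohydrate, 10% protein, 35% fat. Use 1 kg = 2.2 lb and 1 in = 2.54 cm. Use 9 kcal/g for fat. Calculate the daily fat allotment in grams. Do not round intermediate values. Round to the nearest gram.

Convert to metric: weight = 88 ÷ 2.2 = 40 kg; height = (4×12 + 10) × 2.54 = 58 × 2.54 = 147.32 cm.
Mifflin-St Jeor (male): BMR = 10(40) + 6.25(147.32) − 5(49) + 5 = 400 + 920.75 − 245 + 5 = 1080.75 kcal/day.
TEE = 1080.75 × 1.375 = 1486.0313 kcal/day.
Fat energy = 35% × 1486.0313 = 520.1109 kcal.
Fat = 520.1109 ÷ 9 kcal/g = 57.7901 g.

58 g/day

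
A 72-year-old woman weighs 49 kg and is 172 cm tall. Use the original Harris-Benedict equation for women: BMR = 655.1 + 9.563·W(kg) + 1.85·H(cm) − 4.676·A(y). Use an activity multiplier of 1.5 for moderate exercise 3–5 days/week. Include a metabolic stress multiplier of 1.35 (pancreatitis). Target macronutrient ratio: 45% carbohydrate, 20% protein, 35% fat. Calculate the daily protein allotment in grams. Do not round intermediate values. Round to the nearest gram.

Harris-Benedict: BMR = 655.1 + 9.563(49) + 1.85(172) − 4.676(72) = 1105.215 kcal/day.
TEE = 1105.215 × 1.5 = 1657.8225 kcal/day.
With stress factor 1.35: 1657.8225 × 1.35 = 2238.0604 kcal/day.
Protein energy = 20% × 2238.0604 = 447.6121 kcal.
Protein = 447.6121 ÷ 4 kcal/g = 111.903 g.

112 g/day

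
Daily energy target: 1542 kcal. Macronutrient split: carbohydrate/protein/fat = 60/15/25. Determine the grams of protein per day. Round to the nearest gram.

Protein energy = 15% × 1542 = 231.3 kcal.
At 4 kcal/g: 231.3 ÷ 4 = 57.825 g.

58 g/day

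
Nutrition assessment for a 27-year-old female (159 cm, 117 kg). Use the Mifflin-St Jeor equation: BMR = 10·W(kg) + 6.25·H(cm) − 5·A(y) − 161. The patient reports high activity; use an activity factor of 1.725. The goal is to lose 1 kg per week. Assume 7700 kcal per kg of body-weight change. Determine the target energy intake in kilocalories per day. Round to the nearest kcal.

Mifflin-St Jeor (female): BMR = 10(117) + 6.25(159) − 5(27) − 161 = 1170 + 993.75 − 135 − 161 = 1867.75 kcal/day.
TEE = 1867.75 × 1.725 = 3221.8688 kcal/day.
Required daily deficit = 1 × 7700 ÷ 7 = 1100 kcal/day.
Target intake = 3221.8688 − 1100 = 2121.8688 kcal/day.

2122 kilocalories per day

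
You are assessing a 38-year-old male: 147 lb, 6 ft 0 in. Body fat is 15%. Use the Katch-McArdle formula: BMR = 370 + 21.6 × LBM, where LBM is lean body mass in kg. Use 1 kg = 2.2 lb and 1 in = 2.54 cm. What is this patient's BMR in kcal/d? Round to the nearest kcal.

Convert to metric: weight = 147 ÷ 2.2 = 66.8182 kg; height = (6×12 + 0) × 2.54 = 72 × 2.54 = 182.88 cm.
LBM = 66.8182 × (1 − 0.15) = 56.7955 kg. Katch-McArdle: BMR = 370 + 21.6 × 56.7955 = 1596.7818 kcal/day.

1597 kcal/d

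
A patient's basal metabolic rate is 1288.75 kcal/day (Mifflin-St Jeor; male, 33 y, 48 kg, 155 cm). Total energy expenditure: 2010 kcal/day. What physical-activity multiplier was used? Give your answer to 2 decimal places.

Activity factor = TEE ÷ BMR = 2010 ÷ 1288.75 = 1.56.

1.56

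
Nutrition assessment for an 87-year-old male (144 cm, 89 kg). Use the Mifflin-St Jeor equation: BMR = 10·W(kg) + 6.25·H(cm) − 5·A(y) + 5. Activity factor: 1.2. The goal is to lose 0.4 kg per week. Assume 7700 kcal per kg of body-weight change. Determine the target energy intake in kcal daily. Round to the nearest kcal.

1192 kcal daily

Mifflin-St Jeor (male): BMR = 10(89) + 6.25(144) − 5(87) + 5 = 890 + 900 − 435 + 5 = 1360 kcal/day.
TEE = 1360 × 1.2 = 1632 kcal/day.
Required daily deficit = 0.4 × 7700 ÷ 7 = 440 kcal/day.
Target intake = 1632 − 440 = 1192 kcal/day.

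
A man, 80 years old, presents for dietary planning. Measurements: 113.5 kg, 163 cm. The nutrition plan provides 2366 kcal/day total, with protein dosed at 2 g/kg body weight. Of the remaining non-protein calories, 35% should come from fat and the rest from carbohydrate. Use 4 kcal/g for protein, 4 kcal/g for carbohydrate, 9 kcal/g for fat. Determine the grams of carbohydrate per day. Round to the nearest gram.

Protein = 2 × 113.5 = 227 g → 227 × 4 = 908 kcal.
Non-protein calories = 2366 − 908 = 1458 kcal.
Fat: 35% × 1458 = 510.3 kcal; carbohydrate: 947.7 kcal.
Carbohydrate: 947.7 kcal ÷ 4 kcal/g = 236.925 g.

237 g/day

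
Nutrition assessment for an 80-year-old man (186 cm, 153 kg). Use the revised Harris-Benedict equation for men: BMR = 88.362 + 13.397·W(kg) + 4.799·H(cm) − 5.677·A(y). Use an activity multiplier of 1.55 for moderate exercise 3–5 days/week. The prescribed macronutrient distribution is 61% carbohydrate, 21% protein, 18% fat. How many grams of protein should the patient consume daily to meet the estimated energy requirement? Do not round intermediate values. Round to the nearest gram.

210 g/day

Harris-Benedict: BMR = 88.362 + 13.397(153) + 4.799(186) − 5.677(80) = 2576.557 kcal/day.
TEE = 2576.557 × 1.55 = 3993.6634 kcal/day.
Protein energy = 21% × 3993.6634 = 838.6693 kcal.
Protein = 838.6693 ÷ 4 kcal/g = 209.6673 g.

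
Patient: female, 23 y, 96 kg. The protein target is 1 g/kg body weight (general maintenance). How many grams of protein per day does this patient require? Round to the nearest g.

96 g/day

Protein = 1 g/kg × 96 kg = 96 g/day.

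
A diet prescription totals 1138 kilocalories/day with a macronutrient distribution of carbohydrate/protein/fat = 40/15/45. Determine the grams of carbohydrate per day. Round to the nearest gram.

Carbohydrate energy = 40% × 1138 = 455.2 kcal.
At 4 kcal/g: 455.2 ÷ 4 = 113.8 g.

114 g/day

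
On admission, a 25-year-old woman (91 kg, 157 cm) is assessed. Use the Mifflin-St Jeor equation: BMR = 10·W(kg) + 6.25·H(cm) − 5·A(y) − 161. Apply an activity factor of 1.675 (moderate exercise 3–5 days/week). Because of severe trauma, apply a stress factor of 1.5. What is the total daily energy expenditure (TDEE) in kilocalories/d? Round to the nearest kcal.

4033 kilocalories/d

Mifflin-St Jeor (female): BMR = 10(91) + 6.25(157) − 5(25) − 161 = 910 + 981.25 − 125 − 161 = 1605.25 kcal/day.
TEE = BMR × activity factor = 1605.25 × 1.675 = 2688.7938 kcal/day.
Apply stress factor: 2688.7938 × 1.5 = 4033.1906 kcal/day.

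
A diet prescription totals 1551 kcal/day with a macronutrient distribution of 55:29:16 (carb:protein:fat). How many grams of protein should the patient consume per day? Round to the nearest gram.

112 g/day

Protein energy = 29% × 1551 = 449.79 kcal.
At 4 kcal/g: 449.79 ÷ 4 = 112.4475 g.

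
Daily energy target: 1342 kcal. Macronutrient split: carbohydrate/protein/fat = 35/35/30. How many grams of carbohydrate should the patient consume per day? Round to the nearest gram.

117 g/day

Carbohydrate energy = 35% × 1342 = 469.7 kcal.
At 4 kcal/g: 469.7 ÷ 4 = 117.425 g.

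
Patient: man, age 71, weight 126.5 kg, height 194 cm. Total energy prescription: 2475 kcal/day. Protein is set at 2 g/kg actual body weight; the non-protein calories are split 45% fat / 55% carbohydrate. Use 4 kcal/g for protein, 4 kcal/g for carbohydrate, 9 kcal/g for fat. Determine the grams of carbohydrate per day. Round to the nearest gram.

Protein = 2 × 126.5 = 253 g → 253 × 4 = 1012 kcal.
Non-protein calories = 2475 − 1012 = 1463 kcal.
Fat: 45% × 1463 = 658.35 kcal; carbohydrate: 804.65 kcal.
Carbohydrate: 804.65 kcal ÷ 4 kcal/g = 201.1625 g.

201 g/day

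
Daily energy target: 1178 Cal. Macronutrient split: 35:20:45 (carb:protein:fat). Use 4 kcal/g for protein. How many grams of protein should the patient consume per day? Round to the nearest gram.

Protein energy = 20% × 1178 = 235.6 kcal.
At 4 kcal/g: 235.6 ÷ 4 = 58.9 g.

59 g/day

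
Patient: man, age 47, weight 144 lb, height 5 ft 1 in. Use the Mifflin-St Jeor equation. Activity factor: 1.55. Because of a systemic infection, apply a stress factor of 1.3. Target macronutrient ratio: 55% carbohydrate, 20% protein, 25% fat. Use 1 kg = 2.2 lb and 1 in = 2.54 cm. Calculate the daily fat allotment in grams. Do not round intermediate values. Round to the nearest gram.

Convert to metric: weight = 144 ÷ 2.2 = 65.4545 kg; height = (5×12 + 1) × 2.54 = 61 × 2.54 = 154.94 cm.
Mifflin-St Jeor (male): BMR = 10(65.4545) + 6.25(154.94) − 5(47) + 5 = 654.5455 + 968.375 − 235 + 5 = 1392.9205 kcal/day.
TEE = 1392.9205 × 1.55 = 2159.0267 kcal/day.
With stress factor 1.3: 2159.0267 × 1.3 = 2806.7347 kcal/day.
Fat energy = 25% × 2806.7347 = 701.6837 kcal.
Fat = 701.6837 ÷ 9 kcal/g = 77.9649 g.

78 g/day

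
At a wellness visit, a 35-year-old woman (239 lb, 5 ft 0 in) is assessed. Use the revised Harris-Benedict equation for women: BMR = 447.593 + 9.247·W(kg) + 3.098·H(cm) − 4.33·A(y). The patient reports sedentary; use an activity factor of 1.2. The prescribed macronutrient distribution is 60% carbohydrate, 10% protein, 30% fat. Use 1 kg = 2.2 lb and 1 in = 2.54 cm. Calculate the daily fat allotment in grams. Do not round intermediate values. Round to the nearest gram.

71 g/day

Convert to metric: weight = 239 ÷ 2.2 = 108.6364 kg; height = (5×12 + 0) × 2.54 = 60 × 2.54 = 152.4 cm.
Harris-Benedict: BMR = 447.593 + 9.247(108.6364) + 3.098(152.4) − 4.33(35) = 1772.7387 kcal/day.
TEE = 1772.7387 × 1.2 = 2127.2864 kcal/day.
Fat energy = 30% × 2127.2864 = 638.1859 kcal.
Fat = 638.1859 ÷ 9 kcal/g = 70.9095 g.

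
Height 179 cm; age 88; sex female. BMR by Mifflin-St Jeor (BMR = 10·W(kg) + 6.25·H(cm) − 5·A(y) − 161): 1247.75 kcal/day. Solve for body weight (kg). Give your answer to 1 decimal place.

73.0 kg

1247.75 = 10·W + 6.25(179) − 5(88) − 161
10·W = 1247.75 − 517.75 = 730, so W = 73 kg.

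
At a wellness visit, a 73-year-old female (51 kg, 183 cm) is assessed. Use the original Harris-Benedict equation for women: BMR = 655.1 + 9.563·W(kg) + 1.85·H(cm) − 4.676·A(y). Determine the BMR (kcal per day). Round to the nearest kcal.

1140 kcal per day

Harris-Benedict: BMR = 655.1 + 9.563(51) + 1.85(183) − 4.676(73) = 1140.015 kcal/day.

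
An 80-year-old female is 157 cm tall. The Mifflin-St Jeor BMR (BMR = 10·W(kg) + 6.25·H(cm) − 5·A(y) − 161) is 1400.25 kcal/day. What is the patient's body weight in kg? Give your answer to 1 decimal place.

1400.25 = 10·W + 6.25(157) − 5(80) − 161
10·W = 1400.25 − 420.25 = 980, so W = 98 kg.

98.0 kg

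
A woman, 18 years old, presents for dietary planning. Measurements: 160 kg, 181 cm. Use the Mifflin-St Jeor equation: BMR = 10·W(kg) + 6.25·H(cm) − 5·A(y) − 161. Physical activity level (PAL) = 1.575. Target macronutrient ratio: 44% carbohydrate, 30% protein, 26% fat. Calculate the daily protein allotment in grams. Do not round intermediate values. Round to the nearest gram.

293 g/day

Mifflin-St Jeor (female): BMR = 10(160) + 6.25(181) − 5(18) − 161 = 1600 + 1131.25 − 90 − 161 = 2480.25 kcal/day.
TEE = 2480.25 × 1.575 = 3906.3938 kcal/day.
Protein energy = 30% × 3906.3938 = 1171.9181 kcal.
Protein = 1171.9181 ÷ 4 kcal/g = 292.9795 g.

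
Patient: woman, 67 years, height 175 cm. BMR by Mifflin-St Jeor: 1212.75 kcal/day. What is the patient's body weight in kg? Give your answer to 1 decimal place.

61.5 kg

1212.75 = 10·W + 6.25(175) − 5(67) − 161
10·W = 1212.75 − 597.75 = 615, so W = 61.5 kg.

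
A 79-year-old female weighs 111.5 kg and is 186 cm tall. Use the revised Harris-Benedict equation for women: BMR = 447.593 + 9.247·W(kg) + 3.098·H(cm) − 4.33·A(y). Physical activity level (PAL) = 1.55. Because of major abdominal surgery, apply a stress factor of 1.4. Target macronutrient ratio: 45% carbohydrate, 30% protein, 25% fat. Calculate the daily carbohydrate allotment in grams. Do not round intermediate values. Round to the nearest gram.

Harris-Benedict: BMR = 447.593 + 9.247(111.5) + 3.098(186) − 4.33(79) = 1712.7915 kcal/day.
TEE = 1712.7915 × 1.55 = 2654.8268 kcal/day.
With stress factor 1.4: 2654.8268 × 1.4 = 3716.7576 kcal/day.
Carbohydrate energy = 45% × 3716.7576 = 1672.5409 kcal.
Carbohydrate = 1672.5409 ÷ 4 kcal/g = 418.1352 g.

418 g/day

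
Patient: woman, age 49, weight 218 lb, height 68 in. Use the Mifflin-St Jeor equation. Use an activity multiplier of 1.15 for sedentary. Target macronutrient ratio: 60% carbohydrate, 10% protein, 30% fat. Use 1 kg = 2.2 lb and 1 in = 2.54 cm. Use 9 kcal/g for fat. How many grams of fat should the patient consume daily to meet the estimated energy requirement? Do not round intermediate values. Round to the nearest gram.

Convert to metric: weight = 218 ÷ 2.2 = 99.0909 kg; height = 68 × 2.54 = 172.72 cm.
Mifflin-St Jeor (female): BMR = 10(99.0909) + 6.25(172.72) − 5(49) − 161 = 990.9091 + 1079.5 − 245 − 161 = 1664.4091 kcal/day.
TEE = 1664.4091 × 1.15 = 1914.0705 kcal/day.
Fat energy = 30% × 1914.0705 = 574.2211 kcal.
Fat = 574.2211 ÷ 9 kcal/g = 63.8023 g.

64 g/day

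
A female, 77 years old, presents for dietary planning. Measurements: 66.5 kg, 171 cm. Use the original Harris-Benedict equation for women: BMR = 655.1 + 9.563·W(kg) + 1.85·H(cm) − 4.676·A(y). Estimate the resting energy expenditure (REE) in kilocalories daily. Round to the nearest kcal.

Harris-Benedict: BMR = 655.1 + 9.563(66.5) + 1.85(171) − 4.676(77) = 1247.3375 kcal/day.

1247 kilocalories daily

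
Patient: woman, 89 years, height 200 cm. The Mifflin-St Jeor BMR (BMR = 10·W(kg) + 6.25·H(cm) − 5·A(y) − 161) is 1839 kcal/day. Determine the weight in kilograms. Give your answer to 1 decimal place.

119.5 kg

1839 = 10·W + 6.25(200) − 5(89) − 161
10·W = 1839 − 644 = 1195, so W = 119.5 kg.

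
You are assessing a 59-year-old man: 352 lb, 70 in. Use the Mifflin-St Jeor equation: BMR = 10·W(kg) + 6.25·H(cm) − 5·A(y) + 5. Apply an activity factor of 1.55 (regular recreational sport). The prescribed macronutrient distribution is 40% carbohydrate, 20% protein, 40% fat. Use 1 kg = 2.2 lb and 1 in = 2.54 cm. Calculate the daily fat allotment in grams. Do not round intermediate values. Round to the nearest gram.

167 g/day

Convert to metric: weight = 352 ÷ 2.2 = 160 kg; height = 70 × 2.54 = 177.8 cm.
Mifflin-St Jeor (male): BMR = 10(160) + 6.25(177.8) − 5(59) + 5 = 1600 + 1111.25 − 295 + 5 = 2421.25 kcal/day.
TEE = 2421.25 × 1.55 = 3752.9375 kcal/day.
Fat energy = 40% × 3752.9375 = 1501.175 kcal.
Fat = 1501.175 ÷ 9 kcal/g = 166.7972 g.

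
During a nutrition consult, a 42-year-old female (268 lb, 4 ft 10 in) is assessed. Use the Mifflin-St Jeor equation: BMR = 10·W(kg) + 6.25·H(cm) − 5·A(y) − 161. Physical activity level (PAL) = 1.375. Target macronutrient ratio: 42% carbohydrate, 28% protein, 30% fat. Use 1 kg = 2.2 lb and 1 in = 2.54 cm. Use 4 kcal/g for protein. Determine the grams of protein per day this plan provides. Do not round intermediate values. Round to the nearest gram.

170 g/day

Convert to metric: weight = 268 ÷ 2.2 = 121.8182 kg; height = (4×12 + 10) × 2.54 = 58 × 2.54 = 147.32 cm.
Mifflin-St Jeor (female): BMR = 10(121.8182) + 6.25(147.32) − 5(42) − 161 = 1218.1818 + 920.75 − 210 − 161 = 1767.9318 kcal/day.
TEE = 1767.9318 × 1.375 = 2430.9063 kcal/day.
Protein energy = 28% × 2430.9063 = 680.6538 kcal.
Protein = 680.6538 ÷ 4 kcal/g = 170.1634 g.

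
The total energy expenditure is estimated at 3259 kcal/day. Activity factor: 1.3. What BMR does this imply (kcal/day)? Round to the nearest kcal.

BMR = TEE ÷ activity factor = 3259 ÷ 1.3 = 2506.9231 kcal/day.

2507 kcal/day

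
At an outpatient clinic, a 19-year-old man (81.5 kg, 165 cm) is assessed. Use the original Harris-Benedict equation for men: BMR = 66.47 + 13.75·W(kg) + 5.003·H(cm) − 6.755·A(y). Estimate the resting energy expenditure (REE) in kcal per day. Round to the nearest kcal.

Harris-Benedict: BMR = 66.47 + 13.75(81.5) + 5.003(165) − 6.755(19) = 1884.245 kcal/day.

1884 kcal per day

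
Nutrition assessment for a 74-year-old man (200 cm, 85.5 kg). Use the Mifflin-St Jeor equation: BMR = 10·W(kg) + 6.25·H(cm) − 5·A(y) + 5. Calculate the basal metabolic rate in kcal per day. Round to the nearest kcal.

Mifflin-St Jeor (male): BMR = 10(85.5) + 6.25(200) − 5(74) + 5 = 855 + 1250 − 370 + 5 = 1740 kcal/day.

1740 kcal per day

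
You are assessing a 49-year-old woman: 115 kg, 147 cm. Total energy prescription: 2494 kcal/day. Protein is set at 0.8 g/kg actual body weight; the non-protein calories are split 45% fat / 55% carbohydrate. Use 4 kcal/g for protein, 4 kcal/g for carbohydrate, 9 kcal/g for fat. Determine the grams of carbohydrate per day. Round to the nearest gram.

Protein = 0.8 × 115 = 92 g → 92 × 4 = 368 kcal.
Non-protein calories = 2494 − 368 = 2126 kcal.
Fat: 45% × 2126 = 956.7 kcal; carbohydrate: 1169.3 kcal.
Carbohydrate: 1169.3 kcal ÷ 4 kcal/g = 292.325 g.

292 g/day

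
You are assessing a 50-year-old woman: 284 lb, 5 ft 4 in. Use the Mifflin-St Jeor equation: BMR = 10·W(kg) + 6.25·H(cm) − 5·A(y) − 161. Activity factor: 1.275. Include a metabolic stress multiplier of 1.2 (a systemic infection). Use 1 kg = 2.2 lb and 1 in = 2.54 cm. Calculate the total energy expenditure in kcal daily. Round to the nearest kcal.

2901 kcal daily

Convert to metric: weight = 284 ÷ 2.2 = 129.0909 kg; height = (5×12 + 4) × 2.54 = 64 × 2.54 = 162.56 cm.
Mifflin-St Jeor (female): BMR = 10(129.0909) + 6.25(162.56) − 5(50) − 161 = 1290.9091 + 1016 − 250 − 161 = 1895.9091 kcal/day.
TEE = BMR × activity factor = 1895.9091 × 1.275 = 2417.2841 kcal/day.
Apply stress factor: 2417.2841 × 1.2 = 2900.7409 kcal/day.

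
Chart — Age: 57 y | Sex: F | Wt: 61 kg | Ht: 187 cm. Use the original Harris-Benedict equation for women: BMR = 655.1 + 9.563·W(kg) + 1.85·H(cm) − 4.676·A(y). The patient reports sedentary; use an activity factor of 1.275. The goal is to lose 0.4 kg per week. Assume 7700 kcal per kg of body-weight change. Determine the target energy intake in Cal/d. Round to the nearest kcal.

1240 Cal/d

Harris-Benedict: BMR = 655.1 + 9.563(61) + 1.85(187) − 4.676(57) = 1317.861 kcal/day.
TEE = 1317.861 × 1.275 = 1680.2728 kcal/day.
Required daily deficit = 0.4 × 7700 ÷ 7 = 440 kcal/day.
Target intake = 1680.2728 − 440 = 1240.2728 kcal/day.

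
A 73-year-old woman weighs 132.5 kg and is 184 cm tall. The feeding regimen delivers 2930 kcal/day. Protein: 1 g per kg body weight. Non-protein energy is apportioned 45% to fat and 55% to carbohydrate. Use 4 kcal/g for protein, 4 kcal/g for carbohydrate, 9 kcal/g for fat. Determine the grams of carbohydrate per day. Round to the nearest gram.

330 g/day

Protein = 1 × 132.5 = 132.5 g → 132.5 × 4 = 530 kcal.
Non-protein calories = 2930 − 530 = 2400 kcal.
Fat: 45% × 2400 = 1080 kcal; carbohydrate: 1320 kcal.
Carbohydrate: 1320 kcal ÷ 4 kcal/g = 330 g.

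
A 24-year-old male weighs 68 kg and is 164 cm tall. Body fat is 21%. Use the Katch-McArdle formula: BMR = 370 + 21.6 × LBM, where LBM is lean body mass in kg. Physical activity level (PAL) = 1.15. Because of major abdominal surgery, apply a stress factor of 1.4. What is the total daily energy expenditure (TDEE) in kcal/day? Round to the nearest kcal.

2464 kcal/day

LBM = 68 × (1 − 0.21) = 53.72 kg. Katch-McArdle: BMR = 370 + 21.6 × 53.72 = 1530.352 kcal/day.
TEE = BMR × activity factor = 1530.352 × 1.15 = 1759.9048 kcal/day.
Apply stress factor: 1759.9048 × 1.4 = 2463.8667 kcal/day.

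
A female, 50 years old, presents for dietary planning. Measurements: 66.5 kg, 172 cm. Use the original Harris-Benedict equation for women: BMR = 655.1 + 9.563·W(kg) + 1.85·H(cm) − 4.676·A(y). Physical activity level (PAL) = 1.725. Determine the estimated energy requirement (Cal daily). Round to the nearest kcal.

Harris-Benedict: BMR = 655.1 + 9.563(66.5) + 1.85(172) − 4.676(50) = 1375.4395 kcal/day.
TEE = BMR × activity factor = 1375.4395 × 1.725 = 2372.6331 kcal/day.

2373 Cal daily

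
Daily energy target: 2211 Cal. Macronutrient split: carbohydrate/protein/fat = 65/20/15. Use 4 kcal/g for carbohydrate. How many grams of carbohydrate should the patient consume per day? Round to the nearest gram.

Carbohydrate energy = 65% × 2211 = 1437.15 kcal.
At 4 kcal/g: 1437.15 ÷ 4 = 359.2875 g.

359 g/day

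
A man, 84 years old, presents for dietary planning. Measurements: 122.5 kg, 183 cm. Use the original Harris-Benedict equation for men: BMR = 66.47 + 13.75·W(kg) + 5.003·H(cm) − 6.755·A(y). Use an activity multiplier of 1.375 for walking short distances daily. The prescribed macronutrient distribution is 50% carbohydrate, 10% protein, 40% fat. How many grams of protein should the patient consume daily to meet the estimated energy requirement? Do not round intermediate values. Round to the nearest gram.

Harris-Benedict: BMR = 66.47 + 13.75(122.5) + 5.003(183) − 6.755(84) = 2098.974 kcal/day.
TEE = 2098.974 × 1.375 = 2886.0893 kcal/day.
Protein energy = 10% × 2886.0893 = 288.6089 kcal.
Protein = 288.6089 ÷ 4 kcal/g = 72.1522 g.

72 g/day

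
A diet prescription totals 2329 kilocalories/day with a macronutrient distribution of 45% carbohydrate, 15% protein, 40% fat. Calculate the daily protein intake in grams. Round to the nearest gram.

87 g/day

Protein energy = 15% × 2329 = 349.35 kcal.
At 4 kcal/g: 349.35 ÷ 4 = 87.3375 g.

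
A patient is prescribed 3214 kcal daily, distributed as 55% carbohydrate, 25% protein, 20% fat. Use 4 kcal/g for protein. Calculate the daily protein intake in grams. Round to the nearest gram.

Protein energy = 25% × 3214 = 803.5 kcal.
At 4 kcal/g: 803.5 ÷ 4 = 200.875 g.

201 g/day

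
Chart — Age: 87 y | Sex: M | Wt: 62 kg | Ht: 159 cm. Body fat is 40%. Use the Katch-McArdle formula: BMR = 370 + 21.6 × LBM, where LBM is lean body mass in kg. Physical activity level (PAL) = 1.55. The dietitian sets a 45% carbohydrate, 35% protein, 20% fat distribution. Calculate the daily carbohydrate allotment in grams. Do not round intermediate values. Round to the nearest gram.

LBM = 62 × (1 − 0.4) = 37.2 kg. Katch-McArdle: BMR = 370 + 21.6 × 37.2 = 1173.52 kcal/day.
TEE = 1173.52 × 1.55 = 1818.956 kcal/day.
Carbohydrate energy = 45% × 1818.956 = 818.5302 kcal.
Carbohydrate = 818.5302 ÷ 4 kcal/g = 204.6326 g.

205 g/day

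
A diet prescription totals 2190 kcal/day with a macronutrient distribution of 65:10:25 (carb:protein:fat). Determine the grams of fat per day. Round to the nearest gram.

61 g/day

Fat energy = 25% × 2190 = 547.5 kcal.
At 9 kcal/g: 547.5 ÷ 9 = 60.8333 g.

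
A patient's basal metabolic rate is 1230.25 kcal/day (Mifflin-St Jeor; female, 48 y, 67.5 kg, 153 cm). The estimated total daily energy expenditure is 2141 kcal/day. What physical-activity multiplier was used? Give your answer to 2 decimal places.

1.74

Activity factor = TEE ÷ BMR = 2141 ÷ 1230.25 = 1.74.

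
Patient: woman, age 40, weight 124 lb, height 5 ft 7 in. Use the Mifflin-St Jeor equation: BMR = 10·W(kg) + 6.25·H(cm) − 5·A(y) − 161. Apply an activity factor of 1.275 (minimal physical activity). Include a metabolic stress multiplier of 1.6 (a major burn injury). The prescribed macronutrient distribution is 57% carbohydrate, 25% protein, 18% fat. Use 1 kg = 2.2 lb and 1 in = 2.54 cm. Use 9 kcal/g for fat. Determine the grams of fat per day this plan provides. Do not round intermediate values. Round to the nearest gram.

52 g/day

Convert to metric: weight = 124 ÷ 2.2 = 56.3636 kg; height = (5×12 + 7) × 2.54 = 67 × 2.54 = 170.18 cm.
Mifflin-St Jeor (female): BMR = 10(56.3636) + 6.25(170.18) − 5(40) − 161 = 563.6364 + 1063.625 − 200 − 161 = 1266.2614 kcal/day.
TEE = 1266.2614 × 1.275 = 1614.4832 kcal/day.
With stress factor 1.6: 1614.4832 × 1.6 = 2583.1732 kcal/day.
Fat energy = 18% × 2583.1732 = 464.9712 kcal.
Fat = 464.9712 ÷ 9 kcal/g = 51.6635 g.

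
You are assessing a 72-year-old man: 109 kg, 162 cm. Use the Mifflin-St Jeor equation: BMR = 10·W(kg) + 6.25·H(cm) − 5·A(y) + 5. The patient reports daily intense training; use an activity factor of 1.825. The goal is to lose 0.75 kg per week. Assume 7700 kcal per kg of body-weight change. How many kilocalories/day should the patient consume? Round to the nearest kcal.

Mifflin-St Jeor (male): BMR = 10(109) + 6.25(162) − 5(72) + 5 = 1090 + 1012.5 − 360 + 5 = 1747.5 kcal/day.
TEE = 1747.5 × 1.825 = 3189.1875 kcal/day.
Required daily deficit = 0.75 × 7700 ÷ 7 = 825 kcal/day.
Target intake = 3189.1875 − 825 = 2364.1875 kcal/day.

2364 kilocalories/day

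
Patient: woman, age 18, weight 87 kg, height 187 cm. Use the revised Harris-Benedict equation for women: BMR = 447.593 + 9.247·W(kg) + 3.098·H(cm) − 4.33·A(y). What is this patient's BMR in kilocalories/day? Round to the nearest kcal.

Harris-Benedict: BMR = 447.593 + 9.247(87) + 3.098(187) − 4.33(18) = 1753.468 kcal/day.

1753 kilocalories/day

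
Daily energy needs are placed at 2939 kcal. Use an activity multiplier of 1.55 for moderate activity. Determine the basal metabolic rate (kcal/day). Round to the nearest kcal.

1896 kcal/day

BMR = TEE ÷ activity factor = 2939 ÷ 1.55 = 1896.129 kcal/day.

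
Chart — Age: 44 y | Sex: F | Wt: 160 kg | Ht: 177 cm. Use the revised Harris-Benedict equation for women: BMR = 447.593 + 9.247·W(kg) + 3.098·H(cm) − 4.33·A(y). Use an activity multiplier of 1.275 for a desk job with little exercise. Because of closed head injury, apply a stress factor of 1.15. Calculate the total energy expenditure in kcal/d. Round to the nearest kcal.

Harris-Benedict: BMR = 447.593 + 9.247(160) + 3.098(177) − 4.33(44) = 2284.939 kcal/day.
TEE = BMR × activity factor = 2284.939 × 1.275 = 2913.2972 kcal/day.
Apply stress factor: 2913.2972 × 1.15 = 3350.2918 kcal/day.

3350 kcal/d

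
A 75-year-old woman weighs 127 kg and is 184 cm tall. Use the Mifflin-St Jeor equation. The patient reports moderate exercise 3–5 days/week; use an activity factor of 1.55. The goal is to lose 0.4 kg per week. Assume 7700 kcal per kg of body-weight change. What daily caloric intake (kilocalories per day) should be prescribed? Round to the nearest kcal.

2480 kilocalories per day

Mifflin-St Jeor (female): BMR = 10(127) + 6.25(184) − 5(75) − 161 = 1270 + 1150 − 375 − 161 = 1884 kcal/day.
TEE = 1884 × 1.55 = 2920.2 kcal/day.
Required daily deficit = 0.4 × 7700 ÷ 7 = 440 kcal/day.
Target intake = 2920.2 − 440 = 2480.2 kcal/day.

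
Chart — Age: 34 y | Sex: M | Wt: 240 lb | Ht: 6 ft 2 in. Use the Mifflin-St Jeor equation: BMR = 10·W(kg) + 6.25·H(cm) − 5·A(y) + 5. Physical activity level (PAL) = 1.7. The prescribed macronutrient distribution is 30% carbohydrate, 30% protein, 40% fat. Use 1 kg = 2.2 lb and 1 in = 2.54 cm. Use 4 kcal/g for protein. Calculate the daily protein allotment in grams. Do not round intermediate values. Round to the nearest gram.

Convert to metric: weight = 240 ÷ 2.2 = 109.0909 kg; height = (6×12 + 2) × 2.54 = 74 × 2.54 = 187.96 cm.
Mifflin-St Jeor (male): BMR = 10(109.0909) + 6.25(187.96) − 5(34) + 5 = 1090.9091 + 1174.75 − 170 + 5 = 2100.6591 kcal/day.
TEE = 2100.6591 × 1.7 = 3571.1205 kcal/day.
Protein energy = 30% × 3571.1205 = 1071.3361 kcal.
Protein = 1071.3361 ÷ 4 kcal/g = 267.834 g.

268 g/day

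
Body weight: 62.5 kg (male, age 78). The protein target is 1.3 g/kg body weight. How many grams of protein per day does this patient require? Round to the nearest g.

81 g/day

Protein = 1.3 g/kg × 62.5 kg = 81.25 g/day.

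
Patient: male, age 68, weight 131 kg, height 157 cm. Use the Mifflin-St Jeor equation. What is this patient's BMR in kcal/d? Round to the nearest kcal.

Mifflin-St Jeor (male): BMR = 10(131) + 6.25(157) − 5(68) + 5 = 1310 + 981.25 − 340 + 5 = 1956.25 kcal/day.

1956 kcal/d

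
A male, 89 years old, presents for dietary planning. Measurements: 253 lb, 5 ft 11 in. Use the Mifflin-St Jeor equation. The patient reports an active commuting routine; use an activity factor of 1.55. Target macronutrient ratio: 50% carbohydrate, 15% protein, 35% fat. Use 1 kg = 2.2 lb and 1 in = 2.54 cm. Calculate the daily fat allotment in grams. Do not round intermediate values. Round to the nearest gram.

Convert to metric: weight = 253 ÷ 2.2 = 115 kg; height = (5×12 + 11) × 2.54 = 71 × 2.54 = 180.34 cm.
Mifflin-St Jeor (male): BMR = 10(115) + 6.25(180.34) − 5(89) + 5 = 1150 + 1127.125 − 445 + 5 = 1837.125 kcal/day.
TEE = 1837.125 × 1.55 = 2847.5438 kcal/day.
Fat energy = 35% × 2847.5438 = 996.6403 kcal.
Fat = 996.6403 ÷ 9 kcal/g = 110.7378 g.

111 g/day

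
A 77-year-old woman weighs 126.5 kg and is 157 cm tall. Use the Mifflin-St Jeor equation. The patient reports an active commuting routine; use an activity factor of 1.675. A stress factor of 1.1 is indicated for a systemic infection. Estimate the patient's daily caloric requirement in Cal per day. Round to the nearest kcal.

3133 Cal per day

Mifflin-St Jeor (female): BMR = 10(126.5) + 6.25(157) − 5(77) − 161 = 1265 + 981.25 − 385 − 161 = 1700.25 kcal/day.
TEE = BMR × activity factor = 1700.25 × 1.675 = 2847.9188 kcal/day.
Apply stress factor: 2847.9188 × 1.1 = 3132.7106 kcal/day.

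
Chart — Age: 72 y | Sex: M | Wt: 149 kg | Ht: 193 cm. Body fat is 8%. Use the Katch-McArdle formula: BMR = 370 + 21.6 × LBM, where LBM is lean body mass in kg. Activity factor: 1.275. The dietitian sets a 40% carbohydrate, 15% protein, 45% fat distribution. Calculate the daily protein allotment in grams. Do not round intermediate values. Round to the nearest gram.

159 g/day

LBM = 149 × (1 − 0.08) = 137.08 kg. Katch-McArdle: BMR = 370 + 21.6 × 137.08 = 3330.928 kcal/day.
TEE = 3330.928 × 1.275 = 4246.9332 kcal/day.
Protein energy = 15% × 4246.9332 = 637.04 kcal.
Protein = 637.04 ÷ 4 kcal/g = 159.26 g.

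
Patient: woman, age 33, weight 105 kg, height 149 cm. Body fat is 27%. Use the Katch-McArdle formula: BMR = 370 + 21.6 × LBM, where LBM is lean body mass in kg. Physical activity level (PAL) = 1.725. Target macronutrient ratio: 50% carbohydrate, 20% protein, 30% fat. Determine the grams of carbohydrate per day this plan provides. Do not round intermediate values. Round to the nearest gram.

437 g/day

LBM = 105 × (1 − 0.27) = 76.65 kg. Katch-McArdle: BMR = 370 + 21.6 × 76.65 = 2025.64 kcal/day.
TEE = 2025.64 × 1.725 = 3494.229 kcal/day.
Carbohydrate energy = 50% × 3494.229 = 1747.1145 kcal.
Carbohydrate = 1747.1145 ÷ 4 kcal/g = 436.7786 g.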